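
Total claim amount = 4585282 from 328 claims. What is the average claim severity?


severity = total / number
= 4585282 / 328
= 13979.5183


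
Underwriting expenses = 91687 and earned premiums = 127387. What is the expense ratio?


Expense ratio = expenses / premiums
= 91687 / 127387
= 0.7198


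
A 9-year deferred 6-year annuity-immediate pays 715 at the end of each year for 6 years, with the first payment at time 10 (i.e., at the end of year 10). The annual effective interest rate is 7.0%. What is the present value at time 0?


PV at time 9 of the 6-year annuity-immediate:
a_n = 715 * (1-(1+0.07)^(-6))/0.07 = 3408.0759
Discount back 9 years to time 0:
PV = 3408.0759 * (1+0.07)^(-9)
= 3408.0759 * 0.543934
= 1853.7675


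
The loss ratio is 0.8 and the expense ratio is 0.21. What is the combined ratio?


Combined ratio = loss ratio + expense ratio
= 0.8 + 0.21
= 1.01


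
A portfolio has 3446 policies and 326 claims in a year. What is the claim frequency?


frequency = claims / policies
= 326 / 3446
= 0.0946


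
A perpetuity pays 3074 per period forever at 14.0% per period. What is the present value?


PV = PMT / i
= 3074 / 0.14
= 21957.1429


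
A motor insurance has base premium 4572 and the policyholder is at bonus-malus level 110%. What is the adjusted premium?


adjusted = base * BM_level / 100
= 4572 * 110 / 100
= 4572 * 1.1
= 5029.2


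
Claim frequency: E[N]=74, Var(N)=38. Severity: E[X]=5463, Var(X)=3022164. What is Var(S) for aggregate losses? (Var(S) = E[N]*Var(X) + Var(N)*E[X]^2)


Var(S) = E[N]*Var(X) + Var(N)*E[X]^2
= 74*3022164 + 38*5463^2
= 223640136 + 1134086022
= 1.3577e+09


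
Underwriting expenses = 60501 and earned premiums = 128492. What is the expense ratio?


Expense ratio = expenses / premiums
= 60501 / 128492
= 0.4709


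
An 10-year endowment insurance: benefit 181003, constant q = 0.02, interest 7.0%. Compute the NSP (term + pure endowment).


Term component = 23515.9748
Pure endowment = 10_p_x * v^10 * benefit = 0.817073 * 0.508349 * 181003 = 75181.1134
NSP = 98697.0882


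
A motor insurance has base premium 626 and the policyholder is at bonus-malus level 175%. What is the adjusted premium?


adjusted = base * BM_level / 100
= 626 * 175 / 100
= 626 * 1.75
= 1095.5


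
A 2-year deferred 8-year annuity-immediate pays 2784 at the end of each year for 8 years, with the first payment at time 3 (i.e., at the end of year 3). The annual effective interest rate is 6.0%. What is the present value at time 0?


PV at time 2 of the 8-year annuity-immediate:
a_n = 2784 * (1-(1+0.06)^(-8))/0.06 = 17288.066
Discount back 2 years to time 0:
PV = 17288.066 * (1+0.06)^(-2)
= 17288.066 * 0.889996
= 15386.3172


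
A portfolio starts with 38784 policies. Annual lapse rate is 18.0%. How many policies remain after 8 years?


remaining = initial * (1 - lapse)^years
= 38784 * (1 - 0.18)^8
= 38784 * 0.204414
= 7927.9959


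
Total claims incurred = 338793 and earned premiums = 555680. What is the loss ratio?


Loss ratio = claims / premiums
= 338793 / 555680
= 0.6097


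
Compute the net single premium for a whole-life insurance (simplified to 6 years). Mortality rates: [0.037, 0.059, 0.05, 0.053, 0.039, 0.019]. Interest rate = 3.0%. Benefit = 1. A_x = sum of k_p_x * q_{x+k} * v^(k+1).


v = 0.970874
Year 0: k_p_x=1.0, q=0.037, term=0.035922
Year 1: k_p_x=0.963, q=0.059, term=0.053555
Year 2: k_p_x=0.906183, q=0.05, term=0.041464
Year 3: k_p_x=0.860874, q=0.053, term=0.040538
Year 4: k_p_x=0.815248, q=0.039, term=0.027426
Year 5: k_p_x=0.783453, q=0.019, term=0.012466
A_x = 0.2114


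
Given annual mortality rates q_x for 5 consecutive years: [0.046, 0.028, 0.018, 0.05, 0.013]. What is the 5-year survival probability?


p_k = 1 - q_k for each year
Survival = product of (1 - q_k)
= 0.954 * 0.972 * 0.982 * 0.95 * 0.987
= 0.8538


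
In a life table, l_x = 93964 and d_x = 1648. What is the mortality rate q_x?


q_x = d_x / l_x
= 1648 / 93964
= 0.0175


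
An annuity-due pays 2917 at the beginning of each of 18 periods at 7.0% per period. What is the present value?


PV_due = PMT * (1-(1+i)^(-n))/i * (1+i)
PV_immediate = 29342.3565
PV_due = 29342.3565 * 1.07
= 31396.3215


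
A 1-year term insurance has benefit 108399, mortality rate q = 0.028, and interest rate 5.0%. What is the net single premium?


NSP = benefit * q * v
v = 1/(1+i) = 0.952381
NSP = 108399 * 0.028 * 0.952381
= 2890.64


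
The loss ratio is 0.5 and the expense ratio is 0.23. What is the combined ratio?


Combined ratio = loss ratio + expense ratio
= 0.5 + 0.23
= 0.73


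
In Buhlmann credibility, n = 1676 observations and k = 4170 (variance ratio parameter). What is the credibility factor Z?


Z = n / (n + k)
= 1676 / (1676 + 4170)
= 1676 / 5846
= 0.2867


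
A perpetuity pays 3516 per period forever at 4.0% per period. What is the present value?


PV = PMT / i
= 3516 / 0.04
= 87900.0


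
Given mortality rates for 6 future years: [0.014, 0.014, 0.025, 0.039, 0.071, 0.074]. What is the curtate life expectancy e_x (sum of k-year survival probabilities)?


e_x = sum_{k=1}^{n} k_p_x
k_p_x values:
  1_p_x = 0.986
  2_p_x = 0.972196
  3_p_x = 0.947891
  4_p_x = 0.910923
  5_p_x = 0.846248
  6_p_x = 0.783625
e_x = 5.4469


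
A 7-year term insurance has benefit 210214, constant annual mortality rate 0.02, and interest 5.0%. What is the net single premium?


NSP = benefit * sum_{k=0}^{n-1} k_p_x * q * v^(k+1)
With constant q=0.02, v=0.952381
Sum = 0.10944
NSP = 210214 * 0.10944
= 23005.7836


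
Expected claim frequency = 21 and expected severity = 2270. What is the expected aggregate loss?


E[S] = E[N] * E[X]
= 21 * 2270
= 47670


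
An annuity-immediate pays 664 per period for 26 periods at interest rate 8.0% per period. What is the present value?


PV = PMT * (1 - (1+i)^(-n)) / i
= 664 * (1 - (1+0.08)^(-26)) / 0.08
= 664 * (1 - 0.135202) / 0.08
= 664 * 10.809978
= 7177.8254


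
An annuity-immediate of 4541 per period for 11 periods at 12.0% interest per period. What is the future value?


FV = PMT * ((1+i)^n - 1) / i
= 4541 * ((1.12)^11 - 1) / 0.12
= 4541 * (3.47855 - 1) / 0.12
= 93792.4627


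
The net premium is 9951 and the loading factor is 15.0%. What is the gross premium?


Gross = net * (1 + loading)
= 9951 * (1 + 0.15)
= 9951 * 1.15
= 11443.65


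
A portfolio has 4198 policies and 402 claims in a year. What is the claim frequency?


frequency = claims / policies
= 402 / 4198
= 0.0958


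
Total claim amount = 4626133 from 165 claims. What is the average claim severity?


severity = total / number
= 4626133 / 165
= 28037.1697


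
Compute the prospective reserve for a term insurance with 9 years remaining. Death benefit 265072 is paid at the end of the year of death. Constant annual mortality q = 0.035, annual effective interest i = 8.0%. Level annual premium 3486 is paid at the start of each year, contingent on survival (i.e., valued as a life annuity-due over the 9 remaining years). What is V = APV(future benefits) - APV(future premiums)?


v = 1/(1+i) = 0.925926
APV(future benefits) per unit = sum_{k=0}^{8} k_p_x * q * v^(k+1) = 0.193863
APV(future benefits) = 265072 * 0.193863 = 51387.6809
Life annuity-due factor ä_{x:9} = sum_{k=0}^{8} k_p_x * v^k = 5.982062
APV(future premiums) = 3486 * 5.982062 = 20853.4665
V = 51387.6809 - 20853.4665
= 30534.2144


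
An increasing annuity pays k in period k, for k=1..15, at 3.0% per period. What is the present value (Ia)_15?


(Ia)_n = sum_{k=1}^{n} k * v^k, v = 1/(1+i)
v = 0.970874
Sum computed term by term:
(Ia)_15 = 88.9381


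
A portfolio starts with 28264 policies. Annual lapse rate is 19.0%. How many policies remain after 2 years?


remaining = initial * (1 - lapse)^years
= 28264 * (1 - 0.19)^2
= 28264 * 0.6561
= 18544.0104


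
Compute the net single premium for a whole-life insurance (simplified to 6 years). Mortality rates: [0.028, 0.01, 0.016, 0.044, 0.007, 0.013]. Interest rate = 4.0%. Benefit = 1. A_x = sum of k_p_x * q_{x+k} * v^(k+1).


v = 0.961538
Year 0: k_p_x=1.0, q=0.028, term=0.026923
Year 1: k_p_x=0.972, q=0.01, term=0.008987
Year 2: k_p_x=0.96228, q=0.016, term=0.013687
Year 3: k_p_x=0.946884, q=0.044, term=0.035614
Year 4: k_p_x=0.905221, q=0.007, term=0.005208
Year 5: k_p_x=0.898884, q=0.013, term=0.009235
A_x = 0.0997


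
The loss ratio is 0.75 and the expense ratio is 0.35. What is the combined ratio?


Combined ratio = loss ratio + expense ratio
= 0.75 + 0.35
= 1.1


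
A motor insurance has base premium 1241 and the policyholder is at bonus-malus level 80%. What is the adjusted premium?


adjusted = base * BM_level / 100
= 1241 * 80 / 100
= 1241 * 0.8
= 992.8


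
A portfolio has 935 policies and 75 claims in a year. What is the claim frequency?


frequency = claims / policies
= 75 / 935
= 0.0802


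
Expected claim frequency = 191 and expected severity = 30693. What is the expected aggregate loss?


E[S] = E[N] * E[X]
= 191 * 30693
= 5.8624e+06


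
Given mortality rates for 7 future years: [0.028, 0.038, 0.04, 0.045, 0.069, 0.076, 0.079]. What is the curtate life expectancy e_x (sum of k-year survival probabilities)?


e_x = sum_{k=1}^{n} k_p_x
k_p_x values:
  1_p_x = 0.972
  2_p_x = 0.935064
  3_p_x = 0.897661
  4_p_x = 0.857267
  5_p_x = 0.798115
  6_p_x = 0.737459
  7_p_x = 0.679199
e_x = 5.8768


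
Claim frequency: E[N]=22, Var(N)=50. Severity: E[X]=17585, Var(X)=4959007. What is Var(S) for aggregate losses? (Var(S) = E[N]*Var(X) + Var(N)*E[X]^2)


Var(S) = E[N]*Var(X) + Var(N)*E[X]^2
= 22*4959007 + 50*17585^2
= 109098154 + 15461611250
= 1.5571e+10


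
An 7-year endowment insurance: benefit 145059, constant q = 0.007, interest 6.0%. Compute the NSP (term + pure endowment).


Term component = 5559.8298
Pure endowment = 7_p_x * v^7 * benefit = 0.952017 * 0.665057 * 145059 = 91843.4865
NSP = 97403.3163


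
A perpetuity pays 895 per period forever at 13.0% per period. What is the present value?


PV = PMT / i
= 895 / 0.13
= 6884.6154


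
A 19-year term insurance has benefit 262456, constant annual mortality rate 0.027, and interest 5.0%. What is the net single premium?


NSP = benefit * sum_{k=0}^{n-1} k_p_x * q * v^(k+1)
With constant q=0.027, v=0.952381
Sum = 0.268156
NSP = 262456 * 0.268156
= 70379.0824


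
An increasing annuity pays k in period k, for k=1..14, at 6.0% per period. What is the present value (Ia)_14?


(Ia)_n = sum_{k=1}^{n} k * v^k, v = 1/(1+i)
v = 0.943396
Sum computed term by term:
(Ia)_14 = 61.0078


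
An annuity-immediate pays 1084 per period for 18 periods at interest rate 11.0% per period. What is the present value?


PV = PMT * (1 - (1+i)^(-n)) / i
= 1084 * (1 - (1+0.11)^(-18)) / 0.11
= 1084 * (1 - 0.152822) / 0.11
= 1084 * 7.701617
= 8348.5524


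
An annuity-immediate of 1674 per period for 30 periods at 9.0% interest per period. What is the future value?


FV = PMT * ((1+i)^n - 1) / i
= 1674 * ((1.09)^30 - 1) / 0.09
= 1674 * (13.267678 - 1) / 0.09
= 228178.8195


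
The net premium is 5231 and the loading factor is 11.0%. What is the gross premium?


Gross = net * (1 + loading)
= 5231 * (1 + 0.11)
= 5231 * 1.11
= 5806.41


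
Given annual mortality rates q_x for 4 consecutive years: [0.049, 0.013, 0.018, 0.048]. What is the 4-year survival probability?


p_k = 1 - q_k for each year
Survival = product of (1 - q_k)
= 0.951 * 0.987 * 0.982 * 0.952
= 0.8775


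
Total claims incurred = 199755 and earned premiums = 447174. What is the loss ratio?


Loss ratio = claims / premiums
= 199755 / 447174
= 0.4467


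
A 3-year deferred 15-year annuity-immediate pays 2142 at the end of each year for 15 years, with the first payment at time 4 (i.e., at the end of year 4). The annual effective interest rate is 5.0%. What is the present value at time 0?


PV at time 3 of the 15-year annuity-immediate:
a_n = 2142 * (1-(1+0.05)^(-15))/0.05 = 22233.2275
Discount back 3 years to time 0:
PV = 22233.2275 * (1+0.05)^(-3)
= 22233.2275 * 0.863838
= 19205.8979


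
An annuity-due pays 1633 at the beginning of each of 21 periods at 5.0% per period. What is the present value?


PV_due = PMT * (1-(1+i)^(-n))/i * (1+i)
PV_immediate = 20936.9424
PV_due = 20936.9424 * 1.05
= 21983.7895


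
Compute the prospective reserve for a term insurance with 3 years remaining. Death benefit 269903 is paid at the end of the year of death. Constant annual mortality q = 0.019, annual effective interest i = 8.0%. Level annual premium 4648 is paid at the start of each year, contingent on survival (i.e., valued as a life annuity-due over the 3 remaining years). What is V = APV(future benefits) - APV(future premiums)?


v = 1/(1+i) = 0.925926
APV(future benefits) per unit = sum_{k=0}^{2} k_p_x * q * v^(k+1) = 0.048088
APV(future benefits) = 269903 * 0.048088 = 12978.9987
Life annuity-due factor ä_{x:3} = sum_{k=0}^{2} k_p_x * v^k = 2.733403
APV(future premiums) = 4648 * 2.733403 = 12704.8561
V = 12978.9987 - 12704.8561
= 274.1426


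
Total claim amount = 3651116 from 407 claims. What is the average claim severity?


severity = total / number
= 3651116 / 407
= 8970.801


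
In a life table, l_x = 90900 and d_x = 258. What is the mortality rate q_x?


q_x = d_x / l_x
= 258 / 90900
= 0.0028


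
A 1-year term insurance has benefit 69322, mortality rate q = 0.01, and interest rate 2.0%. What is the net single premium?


NSP = benefit * q * v
v = 1/(1+i) = 0.980392
NSP = 69322 * 0.01 * 0.980392
= 679.6275


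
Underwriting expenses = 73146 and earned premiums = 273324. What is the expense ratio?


Expense ratio = expenses / premiums
= 73146 / 273324
= 0.2676


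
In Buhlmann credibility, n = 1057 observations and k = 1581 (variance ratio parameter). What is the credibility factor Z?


Z = n / (n + k)
= 1057 / (1057 + 1581)
= 1057 / 2638
= 0.4007


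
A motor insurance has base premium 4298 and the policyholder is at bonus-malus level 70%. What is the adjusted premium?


adjusted = base * BM_level / 100
= 4298 * 70 / 100
= 4298 * 0.7
= 3008.6


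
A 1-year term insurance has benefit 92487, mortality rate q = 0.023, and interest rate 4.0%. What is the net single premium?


NSP = benefit * q * v
v = 1/(1+i) = 0.961538
NSP = 92487 * 0.023 * 0.961538
= 2045.3856


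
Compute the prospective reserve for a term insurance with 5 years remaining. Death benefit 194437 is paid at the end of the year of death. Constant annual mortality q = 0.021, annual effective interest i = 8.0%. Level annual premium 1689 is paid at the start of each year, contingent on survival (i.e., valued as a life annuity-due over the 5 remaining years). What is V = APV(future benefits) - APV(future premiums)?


v = 1/(1+i) = 0.925926
APV(future benefits) per unit = sum_{k=0}^{4} k_p_x * q * v^(k+1) = 0.080661
APV(future benefits) = 194437 * 0.080661 = 15683.4035
Life annuity-due factor ä_{x:5} = sum_{k=0}^{4} k_p_x * v^k = 4.148259
APV(future premiums) = 1689 * 4.148259 = 7006.4095
V = 15683.4035 - 7006.4095
= 8676.994


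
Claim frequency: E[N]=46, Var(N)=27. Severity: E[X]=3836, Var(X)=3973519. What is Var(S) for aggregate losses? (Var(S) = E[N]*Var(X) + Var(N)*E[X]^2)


Var(S) = E[N]*Var(X) + Var(N)*E[X]^2
= 46*3973519 + 27*3836^2
= 182781874 + 397302192
= 5.8008e+08


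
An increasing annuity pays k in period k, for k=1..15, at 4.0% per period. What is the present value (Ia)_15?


(Ia)_n = sum_{k=1}^{n} k * v^k, v = 1/(1+i)
v = 0.961538
Sum computed term by term:
(Ia)_15 = 80.8539


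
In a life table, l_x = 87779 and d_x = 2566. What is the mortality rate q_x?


q_x = d_x / l_x
= 2566 / 87779
= 0.0292


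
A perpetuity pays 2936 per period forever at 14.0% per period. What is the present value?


PV = PMT / i
= 2936 / 0.14
= 20971.4286


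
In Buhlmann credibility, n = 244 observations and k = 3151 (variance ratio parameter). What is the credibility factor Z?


Z = n / (n + k)
= 244 / (244 + 3151)
= 244 / 3395
= 0.0719


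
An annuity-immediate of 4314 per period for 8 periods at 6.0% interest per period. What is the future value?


FV = PMT * ((1+i)^n - 1) / i
= 4314 * ((1.06)^8 - 1) / 0.06
= 4314 * (1.593848 - 1) / 0.06
= 42697.6766


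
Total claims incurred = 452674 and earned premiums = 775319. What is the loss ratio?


Loss ratio = claims / premiums
= 452674 / 775319
= 0.5839


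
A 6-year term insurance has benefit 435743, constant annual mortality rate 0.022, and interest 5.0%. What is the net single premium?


NSP = benefit * sum_{k=0}^{n-1} k_p_x * q * v^(k+1)
With constant q=0.022, v=0.952381
Sum = 0.106035
NSP = 435743 * 0.106035
= 46204.0344


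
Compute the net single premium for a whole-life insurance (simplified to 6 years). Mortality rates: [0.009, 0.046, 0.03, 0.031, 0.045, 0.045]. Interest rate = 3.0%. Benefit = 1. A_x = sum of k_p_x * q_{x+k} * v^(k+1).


v = 0.970874
Year 0: k_p_x=1.0, q=0.009, term=0.008738
Year 1: k_p_x=0.991, q=0.046, term=0.042969
Year 2: k_p_x=0.945414, q=0.03, term=0.025956
Year 3: k_p_x=0.917052, q=0.031, term=0.025258
Year 4: k_p_x=0.888623, q=0.045, term=0.034494
Year 5: k_p_x=0.848635, q=0.045, term=0.031982
A_x = 0.1694


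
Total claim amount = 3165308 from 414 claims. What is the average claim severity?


severity = total / number
= 3165308 / 414
= 7645.6715


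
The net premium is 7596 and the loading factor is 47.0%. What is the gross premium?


Gross = net * (1 + loading)
= 7596 * (1 + 0.47)
= 7596 * 1.47
= 11166.12


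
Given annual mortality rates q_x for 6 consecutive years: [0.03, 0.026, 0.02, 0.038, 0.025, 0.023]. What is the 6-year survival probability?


p_k = 1 - q_k for each year
Survival = product of (1 - q_k)
= 0.97 * 0.974 * 0.98 * 0.962 * 0.975 * 0.977
= 0.8485


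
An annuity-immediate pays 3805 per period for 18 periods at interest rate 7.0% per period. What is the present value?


PV = PMT * (1 - (1+i)^(-n)) / i
= 3805 * (1 - (1+0.07)^(-18)) / 0.07
= 3805 * (1 - 0.295864) / 0.07
= 3805 * 10.059087
= 38274.8257


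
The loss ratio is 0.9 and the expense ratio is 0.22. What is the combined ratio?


Combined ratio = loss ratio + expense ratio
= 0.9 + 0.22
= 1.12


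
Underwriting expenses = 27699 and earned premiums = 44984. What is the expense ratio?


Expense ratio = expenses / premiums
= 27699 / 44984
= 0.6158


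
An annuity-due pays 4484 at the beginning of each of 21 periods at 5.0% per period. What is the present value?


PV_due = PMT * (1-(1+i)^(-n))/i * (1+i)
PV_immediate = 57490.0487
PV_due = 57490.0487 * 1.05
= 60364.5512


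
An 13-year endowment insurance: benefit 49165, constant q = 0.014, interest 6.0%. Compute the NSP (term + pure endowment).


Term component = 5670.9065
Pure endowment = 13_p_x * v^13 * benefit = 0.83253 * 0.468839 * 49165 = 19190.2083
NSP = 24861.1149


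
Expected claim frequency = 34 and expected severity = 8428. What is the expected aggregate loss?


E[S] = E[N] * E[X]
= 34 * 8428
= 286552


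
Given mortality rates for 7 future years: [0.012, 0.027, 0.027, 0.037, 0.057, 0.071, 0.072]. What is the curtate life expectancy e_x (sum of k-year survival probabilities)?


e_x = sum_{k=1}^{n} k_p_x
k_p_x values:
  1_p_x = 0.988
  2_p_x = 0.961324
  3_p_x = 0.935368
  4_p_x = 0.90076
  5_p_x = 0.849416
  6_p_x = 0.789108
  7_p_x = 0.732292
e_x = 6.1563


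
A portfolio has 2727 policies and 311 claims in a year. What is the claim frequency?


frequency = claims / policies
= 311 / 2727
= 0.114


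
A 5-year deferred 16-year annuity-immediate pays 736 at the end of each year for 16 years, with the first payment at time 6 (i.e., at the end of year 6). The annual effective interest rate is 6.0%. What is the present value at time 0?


PV at time 5 of the 16-year annuity-immediate:
a_n = 736 * (1-(1+0.06)^(-16))/0.06 = 7437.9389
Discount back 5 years to time 0:
PV = 7437.9389 * (1+0.06)^(-5)
= 7437.9389 * 0.747258
= 5558.0606


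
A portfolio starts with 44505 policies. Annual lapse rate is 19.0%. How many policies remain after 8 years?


remaining = initial * (1 - lapse)^years
= 44505 * (1 - 0.19)^8
= 44505 * 0.185302
= 8246.8664


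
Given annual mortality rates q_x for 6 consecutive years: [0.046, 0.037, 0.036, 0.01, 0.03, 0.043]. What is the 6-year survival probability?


p_k = 1 - q_k for each year
Survival = product of (1 - q_k)
= 0.954 * 0.963 * 0.964 * 0.99 * 0.97 * 0.957
= 0.8139


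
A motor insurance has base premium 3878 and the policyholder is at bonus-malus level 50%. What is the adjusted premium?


adjusted = base * BM_level / 100
= 3878 * 50 / 100
= 3878 * 0.5
= 1939.0


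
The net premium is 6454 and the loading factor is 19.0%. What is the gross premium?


Gross = net * (1 + loading)
= 6454 * (1 + 0.19)
= 6454 * 1.19
= 7680.26


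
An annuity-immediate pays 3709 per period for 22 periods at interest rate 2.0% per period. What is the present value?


PV = PMT * (1 - (1+i)^(-n)) / i
= 3709 * (1 - (1+0.02)^(-22)) / 0.02
= 3709 * (1 - 0.646839) / 0.02
= 3709 * 17.658048
= 65493.7008


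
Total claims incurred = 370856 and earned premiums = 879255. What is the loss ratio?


Loss ratio = claims / premiums
= 370856 / 879255
= 0.4218


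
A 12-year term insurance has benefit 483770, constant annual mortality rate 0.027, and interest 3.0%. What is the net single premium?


NSP = benefit * sum_{k=0}^{n-1} k_p_x * q * v^(k+1)
With constant q=0.027, v=0.970874
Sum = 0.234465
NSP = 483770 * 0.234465
= 113427.0684


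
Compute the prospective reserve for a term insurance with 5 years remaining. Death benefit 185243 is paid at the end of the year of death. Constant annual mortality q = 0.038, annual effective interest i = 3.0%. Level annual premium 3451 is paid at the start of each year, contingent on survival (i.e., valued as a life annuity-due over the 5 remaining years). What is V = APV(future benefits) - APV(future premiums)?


v = 1/(1+i) = 0.970874
APV(future benefits) per unit = sum_{k=0}^{4} k_p_x * q * v^(k+1) = 0.161665
APV(future benefits) = 185243 * 0.161665 = 29947.3051
Life annuity-due factor ä_{x:5} = sum_{k=0}^{4} k_p_x * v^k = 4.381972
APV(future premiums) = 3451 * 4.381972 = 15122.1844
V = 29947.3051 - 15122.1844
= 14825.1207


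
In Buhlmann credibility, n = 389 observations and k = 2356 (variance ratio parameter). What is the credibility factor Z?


Z = n / (n + k)
= 389 / (389 + 2356)
= 389 / 2745
= 0.1417


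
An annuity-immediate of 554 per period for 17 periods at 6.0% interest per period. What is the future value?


FV = PMT * ((1+i)^n - 1) / i
= 554 * ((1.06)^17 - 1) / 0.06
= 554 * (2.692773 - 1) / 0.06
= 15629.9354


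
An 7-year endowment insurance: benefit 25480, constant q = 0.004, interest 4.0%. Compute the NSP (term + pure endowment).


Term component = 604.817
Pure endowment = 7_p_x * v^7 * benefit = 0.972334 * 0.759918 * 25480 = 18827.0128
NSP = 19431.8298


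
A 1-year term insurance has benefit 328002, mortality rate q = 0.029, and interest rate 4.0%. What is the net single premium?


NSP = benefit * q * v
v = 1/(1+i) = 0.961538
NSP = 328002 * 0.029 * 0.961538
= 9146.2096


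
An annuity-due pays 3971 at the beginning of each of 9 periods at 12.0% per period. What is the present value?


PV_due = PMT * (1-(1+i)^(-n))/i * (1+i)
PV_immediate = 21158.4799
PV_due = 21158.4799 * 1.12
= 23697.4975


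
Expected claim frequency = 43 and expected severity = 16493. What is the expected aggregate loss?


E[S] = E[N] * E[X]
= 43 * 16493
= 709199


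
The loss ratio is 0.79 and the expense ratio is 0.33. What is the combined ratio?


Combined ratio = loss ratio + expense ratio
= 0.79 + 0.33
= 1.12


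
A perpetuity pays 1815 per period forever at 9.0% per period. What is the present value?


PV = PMT / i
= 1815 / 0.09
= 20166.6667


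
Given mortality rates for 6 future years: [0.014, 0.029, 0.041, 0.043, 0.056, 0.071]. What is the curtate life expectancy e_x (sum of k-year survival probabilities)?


e_x = sum_{k=1}^{n} k_p_x
k_p_x values:
  1_p_x = 0.986
  2_p_x = 0.957406
  3_p_x = 0.918152
  4_p_x = 0.878672
  5_p_x = 0.829466
  6_p_x = 0.770574
e_x = 5.3403


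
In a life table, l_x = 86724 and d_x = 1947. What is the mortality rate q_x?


q_x = d_x / l_x
= 1947 / 86724
= 0.0225


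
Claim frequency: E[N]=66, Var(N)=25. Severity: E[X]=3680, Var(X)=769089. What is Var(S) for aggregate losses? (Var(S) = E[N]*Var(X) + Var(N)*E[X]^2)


Var(S) = E[N]*Var(X) + Var(N)*E[X]^2
= 66*769089 + 25*3680^2
= 50759874 + 338560000
= 3.8932e+08


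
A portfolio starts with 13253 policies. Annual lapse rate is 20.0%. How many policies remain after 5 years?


remaining = initial * (1 - lapse)^years
= 13253 * (1 - 0.2)^5
= 13253 * 0.32768
= 4342.743


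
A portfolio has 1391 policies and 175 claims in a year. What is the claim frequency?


frequency = claims / policies
= 175 / 1391
= 0.1258


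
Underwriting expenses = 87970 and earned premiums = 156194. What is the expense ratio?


Expense ratio = expenses / premiums
= 87970 / 156194
= 0.5632


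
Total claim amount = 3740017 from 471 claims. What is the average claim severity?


severity = total / number
= 3740017 / 471
= 7940.5881


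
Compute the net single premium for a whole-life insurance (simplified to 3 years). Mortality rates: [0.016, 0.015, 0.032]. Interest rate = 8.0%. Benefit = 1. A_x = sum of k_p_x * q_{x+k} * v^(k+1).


v = 0.925926
Year 0: k_p_x=1.0, q=0.016, term=0.014815
Year 1: k_p_x=0.984, q=0.015, term=0.012654
Year 2: k_p_x=0.96924, q=0.032, term=0.024621
A_x = 0.0521


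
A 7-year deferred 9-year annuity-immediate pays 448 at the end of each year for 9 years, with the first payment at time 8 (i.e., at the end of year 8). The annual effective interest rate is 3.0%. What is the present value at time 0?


PV at time 7 of the 9-year annuity-immediate:
a_n = 448 * (1-(1+0.03)^(-9))/0.03 = 3488.1768
Discount back 7 years to time 0:
PV = 3488.1768 * (1+0.03)^(-7)
= 3488.1768 * 0.813092
= 2836.2069


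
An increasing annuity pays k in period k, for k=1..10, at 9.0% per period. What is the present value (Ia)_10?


(Ia)_n = sum_{k=1}^{n} k * v^k, v = 1/(1+i)
v = 0.917431
Sum computed term by term:
(Ia)_10 = 30.7904


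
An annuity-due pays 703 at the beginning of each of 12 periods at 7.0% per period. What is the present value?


PV_due = PMT * (1-(1+i)^(-n))/i * (1+i)
PV_immediate = 5583.7085
PV_due = 5583.7085 * 1.07
= 5974.5681


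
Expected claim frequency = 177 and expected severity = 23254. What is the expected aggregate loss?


E[S] = E[N] * E[X]
= 177 * 23254
= 4.1160e+06


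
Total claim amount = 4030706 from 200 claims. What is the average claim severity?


severity = total / number
= 4030706 / 200
= 20153.53


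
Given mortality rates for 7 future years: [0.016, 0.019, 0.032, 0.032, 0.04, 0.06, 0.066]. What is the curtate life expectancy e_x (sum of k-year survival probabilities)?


e_x = sum_{k=1}^{n} k_p_x
k_p_x values:
  1_p_x = 0.984
  2_p_x = 0.965304
  3_p_x = 0.934414
  4_p_x = 0.904513
  5_p_x = 0.868332
  6_p_x = 0.816233
  7_p_x = 0.762361
e_x = 6.2352


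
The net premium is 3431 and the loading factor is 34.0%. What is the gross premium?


Gross = net * (1 + loading)
= 3431 * (1 + 0.34)
= 3431 * 1.34
= 4597.54


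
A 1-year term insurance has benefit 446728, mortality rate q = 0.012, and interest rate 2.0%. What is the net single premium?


NSP = benefit * q * v
v = 1/(1+i) = 0.980392
NSP = 446728 * 0.012 * 0.980392
= 5255.6235


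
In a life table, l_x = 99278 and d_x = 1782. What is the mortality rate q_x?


q_x = d_x / l_x
= 1782 / 99278
= 0.0179


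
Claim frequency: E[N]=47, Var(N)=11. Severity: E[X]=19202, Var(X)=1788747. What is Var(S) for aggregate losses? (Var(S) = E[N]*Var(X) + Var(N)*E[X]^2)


Var(S) = E[N]*Var(X) + Var(N)*E[X]^2
= 47*1788747 + 11*19202^2
= 84071109 + 4055884844
= 4.1400e+09


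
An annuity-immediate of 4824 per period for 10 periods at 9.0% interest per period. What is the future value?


FV = PMT * ((1+i)^n - 1) / i
= 4824 * ((1.09)^10 - 1) / 0.09
= 4824 * (2.367364 - 1) / 0.09
= 73290.693


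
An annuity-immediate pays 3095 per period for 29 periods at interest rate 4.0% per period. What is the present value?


PV = PMT * (1 - (1+i)^(-n)) / i
= 3095 * (1 - (1+0.04)^(-29)) / 0.04
= 3095 * (1 - 0.320651) / 0.04
= 3095 * 16.983715
= 52564.5968


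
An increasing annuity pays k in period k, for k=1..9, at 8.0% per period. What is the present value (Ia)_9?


(Ia)_n = sum_{k=1}^{n} k * v^k, v = 1/(1+i)
v = 0.925926
Sum computed term by term:
(Ia)_9 = 28.055


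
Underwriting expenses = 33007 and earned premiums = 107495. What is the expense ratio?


Expense ratio = expenses / premiums
= 33007 / 107495
= 0.3071


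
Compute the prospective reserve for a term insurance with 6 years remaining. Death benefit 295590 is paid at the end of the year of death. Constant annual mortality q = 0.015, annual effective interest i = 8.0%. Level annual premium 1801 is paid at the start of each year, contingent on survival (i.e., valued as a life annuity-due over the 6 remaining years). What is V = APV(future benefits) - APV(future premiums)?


v = 1/(1+i) = 0.925926
APV(future benefits) per unit = sum_{k=0}^{5} k_p_x * q * v^(k+1) = 0.06702
APV(future benefits) = 295590 * 0.06702 = 19810.4828
Life annuity-due factor ä_{x:6} = sum_{k=0}^{5} k_p_x * v^k = 4.82545
APV(future premiums) = 1801 * 4.82545 = 8690.6354
V = 19810.4828 - 8690.6354
= 11119.8474


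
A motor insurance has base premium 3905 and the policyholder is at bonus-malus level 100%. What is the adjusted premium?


adjusted = base * BM_level / 100
= 3905 * 100 / 100
= 3905 * 1.0
= 3905.0


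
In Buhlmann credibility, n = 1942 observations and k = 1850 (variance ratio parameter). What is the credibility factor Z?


Z = n / (n + k)
= 1942 / (1942 + 1850)
= 1942 / 3792
= 0.5121


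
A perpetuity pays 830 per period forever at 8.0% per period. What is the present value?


PV = PMT / i
= 830 / 0.08
= 10375.0


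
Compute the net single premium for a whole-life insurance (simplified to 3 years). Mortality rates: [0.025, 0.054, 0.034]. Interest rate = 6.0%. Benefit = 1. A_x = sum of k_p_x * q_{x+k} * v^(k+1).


v = 0.943396
Year 0: k_p_x=1.0, q=0.025, term=0.023585
Year 1: k_p_x=0.975, q=0.054, term=0.046858
Year 2: k_p_x=0.92235, q=0.034, term=0.02633
A_x = 0.0968


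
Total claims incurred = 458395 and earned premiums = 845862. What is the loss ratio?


Loss ratio = claims / premiums
= 458395 / 845862
= 0.5419


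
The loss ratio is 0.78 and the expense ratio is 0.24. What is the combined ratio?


Combined ratio = loss ratio + expense ratio
= 0.78 + 0.24
= 1.02


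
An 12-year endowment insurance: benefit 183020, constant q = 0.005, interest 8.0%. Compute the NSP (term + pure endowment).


Term component = 6740.1812
Pure endowment = 12_p_x * v^12 * benefit = 0.941623 * 0.397114 * 183020 = 68436.9197
NSP = 75177.1009


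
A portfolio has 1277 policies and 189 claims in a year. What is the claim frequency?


frequency = claims / policies
= 189 / 1277
= 0.148


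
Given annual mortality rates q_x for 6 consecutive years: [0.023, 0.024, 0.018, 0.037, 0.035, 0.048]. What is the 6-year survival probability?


p_k = 1 - q_k for each year
Survival = product of (1 - q_k)
= 0.977 * 0.976 * 0.982 * 0.963 * 0.965 * 0.952
= 0.8284


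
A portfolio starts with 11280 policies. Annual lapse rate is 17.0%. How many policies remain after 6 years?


remaining = initial * (1 - lapse)^years
= 11280 * (1 - 0.17)^6
= 11280 * 0.32694
= 3687.8874


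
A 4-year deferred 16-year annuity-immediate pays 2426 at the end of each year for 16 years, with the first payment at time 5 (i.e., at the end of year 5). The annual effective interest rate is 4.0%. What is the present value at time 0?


PV at time 4 of the 16-year annuity-immediate:
a_n = 2426 * (1-(1+0.04)^(-16))/0.04 = 28268.4691
Discount back 4 years to time 0:
PV = 28268.4691 * (1+0.04)^(-4)
= 28268.4691 * 0.854804
= 24164.0059


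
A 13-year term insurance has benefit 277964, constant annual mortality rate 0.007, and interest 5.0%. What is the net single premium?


NSP = benefit * sum_{k=0}^{n-1} k_p_x * q * v^(k+1)
With constant q=0.007, v=0.952381
Sum = 0.063364
NSP = 277964 * 0.063364
= 17612.847


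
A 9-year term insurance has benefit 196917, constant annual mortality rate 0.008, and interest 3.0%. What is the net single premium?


NSP = benefit * sum_{k=0}^{n-1} k_p_x * q * v^(k+1)
With constant q=0.008, v=0.970874
Sum = 0.060428
NSP = 196917 * 0.060428
= 11899.2598


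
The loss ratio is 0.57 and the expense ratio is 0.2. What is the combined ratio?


Combined ratio = loss ratio + expense ratio
= 0.57 + 0.2
= 0.77


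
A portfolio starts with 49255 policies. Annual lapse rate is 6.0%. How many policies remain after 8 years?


remaining = initial * (1 - lapse)^years
= 49255 * (1 - 0.06)^8
= 49255 * 0.609569
= 30024.3181


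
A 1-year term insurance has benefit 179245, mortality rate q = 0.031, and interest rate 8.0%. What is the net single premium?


NSP = benefit * q * v
v = 1/(1+i) = 0.925926
NSP = 179245 * 0.031 * 0.925926
= 5144.9954


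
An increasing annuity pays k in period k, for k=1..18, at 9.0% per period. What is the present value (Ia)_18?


(Ia)_n = sum_{k=1}^{n} k * v^k, v = 1/(1+i)
v = 0.917431
Sum computed term by term:
(Ia)_18 = 63.6416


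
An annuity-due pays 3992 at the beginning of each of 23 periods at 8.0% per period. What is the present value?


PV_due = PMT * (1-(1+i)^(-n))/i * (1+i)
PV_immediate = 41401.2673
PV_due = 41401.2673 * 1.08
= 44713.3687


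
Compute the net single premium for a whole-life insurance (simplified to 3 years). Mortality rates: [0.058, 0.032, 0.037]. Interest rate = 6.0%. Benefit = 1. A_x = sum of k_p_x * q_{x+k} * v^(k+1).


v = 0.943396
Year 0: k_p_x=1.0, q=0.058, term=0.054717
Year 1: k_p_x=0.942, q=0.032, term=0.026828
Year 2: k_p_x=0.911856, q=0.037, term=0.028328
A_x = 0.1099


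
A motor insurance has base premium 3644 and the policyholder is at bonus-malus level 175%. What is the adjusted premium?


adjusted = base * BM_level / 100
= 3644 * 175 / 100
= 3644 * 1.75
= 6377.0


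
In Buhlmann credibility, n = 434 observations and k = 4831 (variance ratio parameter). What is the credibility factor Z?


Z = n / (n + k)
= 434 / (434 + 4831)
= 434 / 5265
= 0.0824


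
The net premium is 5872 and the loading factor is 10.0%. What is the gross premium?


Gross = net * (1 + loading)
= 5872 * (1 + 0.1)
= 5872 * 1.1
= 6459.2


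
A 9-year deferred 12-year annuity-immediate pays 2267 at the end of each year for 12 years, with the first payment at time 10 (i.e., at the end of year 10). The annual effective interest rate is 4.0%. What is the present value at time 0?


PV at time 9 of the 12-year annuity-immediate:
a_n = 2267 * (1-(1+0.04)^(-12))/0.04 = 21275.9622
Discount back 9 years to time 0:
PV = 21275.9622 * (1+0.04)^(-9)
= 21275.9622 * 0.702587
= 14948.2088


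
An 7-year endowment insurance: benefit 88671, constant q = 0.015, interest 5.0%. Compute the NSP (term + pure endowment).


Term component = 7380.1202
Pure endowment = 7_p_x * v^7 * benefit = 0.899609 * 0.710681 * 88671 = 56690.479
NSP = 64070.5992


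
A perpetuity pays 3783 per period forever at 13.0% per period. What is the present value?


PV = PMT / i
= 3783 / 0.13
= 29100.0


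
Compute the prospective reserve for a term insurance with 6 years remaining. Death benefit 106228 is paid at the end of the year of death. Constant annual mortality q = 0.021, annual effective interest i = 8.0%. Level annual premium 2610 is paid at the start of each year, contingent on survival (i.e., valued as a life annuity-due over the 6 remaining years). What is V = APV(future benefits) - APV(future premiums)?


v = 1/(1+i) = 0.925926
APV(future benefits) per unit = sum_{k=0}^{5} k_p_x * q * v^(k+1) = 0.092562
APV(future benefits) = 106228 * 0.092562 = 9832.6525
Life annuity-due factor ä_{x:6} = sum_{k=0}^{5} k_p_x * v^k = 4.76032
APV(future premiums) = 2610 * 4.76032 = 12424.4351
V = 9832.6525 - 12424.4351
= -2591.7827


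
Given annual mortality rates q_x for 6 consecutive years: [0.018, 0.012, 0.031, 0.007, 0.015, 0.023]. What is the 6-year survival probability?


p_k = 1 - q_k for each year
Survival = product of (1 - q_k)
= 0.982 * 0.988 * 0.969 * 0.993 * 0.985 * 0.977
= 0.8984


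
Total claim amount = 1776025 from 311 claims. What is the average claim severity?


severity = total / number
= 1776025 / 311
= 5710.6913


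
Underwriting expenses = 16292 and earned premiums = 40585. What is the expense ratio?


Expense ratio = expenses / premiums
= 16292 / 40585
= 0.4014


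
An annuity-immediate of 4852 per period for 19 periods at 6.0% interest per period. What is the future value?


FV = PMT * ((1+i)^n - 1) / i
= 4852 * ((1.06)^19 - 1) / 0.06
= 4852 * (3.0256 - 1) / 0.06
= 163803.4797


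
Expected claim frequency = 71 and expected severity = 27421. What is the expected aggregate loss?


E[S] = E[N] * E[X]
= 71 * 27421
= 1.9469e+06


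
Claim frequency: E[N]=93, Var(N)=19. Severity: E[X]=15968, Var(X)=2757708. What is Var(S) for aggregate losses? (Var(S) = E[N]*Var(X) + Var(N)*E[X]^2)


Var(S) = E[N]*Var(X) + Var(N)*E[X]^2
= 93*2757708 + 19*15968^2
= 256466844 + 4844563456
= 5.1010e+09


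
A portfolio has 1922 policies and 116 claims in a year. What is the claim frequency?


frequency = claims / policies
= 116 / 1922
= 0.0604


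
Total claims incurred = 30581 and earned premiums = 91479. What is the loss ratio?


Loss ratio = claims / premiums
= 30581 / 91479
= 0.3343


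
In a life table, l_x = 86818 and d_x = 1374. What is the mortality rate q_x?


q_x = d_x / l_x
= 1374 / 86818
= 0.0158


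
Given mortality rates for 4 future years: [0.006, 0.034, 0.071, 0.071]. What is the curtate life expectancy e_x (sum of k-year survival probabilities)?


e_x = sum_{k=1}^{n} k_p_x
k_p_x values:
  1_p_x = 0.994
  2_p_x = 0.960204
  3_p_x = 0.89203
  4_p_x = 0.828695
e_x = 3.6749


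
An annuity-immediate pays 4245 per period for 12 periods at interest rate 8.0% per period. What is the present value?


PV = PMT * (1 - (1+i)^(-n)) / i
= 4245 * (1 - (1+0.08)^(-12)) / 0.08
= 4245 * (1 - 0.397114) / 0.08
= 4245 * 7.536078
= 31990.6512


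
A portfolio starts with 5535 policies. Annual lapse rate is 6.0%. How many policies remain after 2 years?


remaining = initial * (1 - lapse)^years
= 5535 * (1 - 0.06)^2
= 5535 * 0.8836
= 4890.726


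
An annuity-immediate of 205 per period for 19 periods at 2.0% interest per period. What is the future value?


FV = PMT * ((1+i)^n - 1) / i
= 205 * ((1.02)^19 - 1) / 0.02
= 205 * (1.456811 - 1) / 0.02
= 4682.3145


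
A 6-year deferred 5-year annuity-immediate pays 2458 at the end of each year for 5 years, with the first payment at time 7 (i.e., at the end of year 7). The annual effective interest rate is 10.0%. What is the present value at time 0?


PV at time 6 of the 5-year annuity-immediate:
a_n = 2458 * (1-(1+0.1)^(-5))/0.1 = 9317.7539
Discount back 6 years to time 0:
PV = 9317.7539 * (1+0.1)^(-6)
= 9317.7539 * 0.564474
= 5259.6292


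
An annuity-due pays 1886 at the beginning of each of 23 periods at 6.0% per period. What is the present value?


PV_due = PMT * (1-(1+i)^(-n))/i * (1+i)
PV_immediate = 23204.1728
PV_due = 23204.1728 * 1.06
= 24596.4231


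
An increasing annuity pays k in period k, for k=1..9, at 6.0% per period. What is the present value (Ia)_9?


(Ia)_n = sum_{k=1}^{n} k * v^k, v = 1/(1+i)
v = 0.943396
Sum computed term by term:
(Ia)_9 = 31.3785
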